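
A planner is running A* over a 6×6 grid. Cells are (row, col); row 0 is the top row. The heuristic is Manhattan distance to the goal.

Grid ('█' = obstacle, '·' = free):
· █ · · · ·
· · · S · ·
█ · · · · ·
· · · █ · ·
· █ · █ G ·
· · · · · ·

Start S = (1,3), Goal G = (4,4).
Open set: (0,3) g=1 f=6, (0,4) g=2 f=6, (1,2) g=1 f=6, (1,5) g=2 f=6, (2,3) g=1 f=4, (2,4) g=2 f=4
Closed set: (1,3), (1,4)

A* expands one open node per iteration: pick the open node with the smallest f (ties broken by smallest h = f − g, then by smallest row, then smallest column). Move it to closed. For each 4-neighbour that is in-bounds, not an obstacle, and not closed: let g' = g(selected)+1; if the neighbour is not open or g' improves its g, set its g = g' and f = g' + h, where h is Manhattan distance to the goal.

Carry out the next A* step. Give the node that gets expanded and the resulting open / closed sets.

step 1: expand (2,4) (f=4, h=2) → closed; open now [(0,3) g=1 f=6, (0,4) g=2 f=6, (1,2) g=1 f=6, (1,5) g=2 f=6, (2,3) g=1 f=4, (2,5) g=3 f=6, (3,4) g=3 f=4]

expanded=(2,4); open=[(0,3) g=1 f=6, (0,4) g=2 f=6, (1,2) g=1 f=6, (1,5) g=2 f=6, (2,3) g=1 f=4, (2,5) g=3 f=6, (3,4) g=3 f=4]; closed=[(1,3), (1,4), (2,4)]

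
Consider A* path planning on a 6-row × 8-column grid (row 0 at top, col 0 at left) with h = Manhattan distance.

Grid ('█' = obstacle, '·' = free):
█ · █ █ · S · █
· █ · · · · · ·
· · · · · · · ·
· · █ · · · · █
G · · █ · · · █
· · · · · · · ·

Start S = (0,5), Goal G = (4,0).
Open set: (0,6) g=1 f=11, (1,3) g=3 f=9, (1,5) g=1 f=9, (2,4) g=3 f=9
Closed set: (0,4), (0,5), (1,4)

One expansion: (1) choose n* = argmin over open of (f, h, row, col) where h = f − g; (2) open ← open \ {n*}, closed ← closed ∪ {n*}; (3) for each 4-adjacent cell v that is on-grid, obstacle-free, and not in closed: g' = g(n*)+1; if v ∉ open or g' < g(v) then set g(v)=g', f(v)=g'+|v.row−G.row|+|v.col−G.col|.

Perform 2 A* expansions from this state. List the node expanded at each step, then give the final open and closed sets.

order=[(1,3) → (1,2)]; open=[(0,6) g=1 f=11, (1,5) g=1 f=9, (2,2) g=5 f=9, (2,3) g=4 f=9, (2,4) g=3 f=9]; closed=[(0,4), (0,5), (1,2), (1,3), (1,4)]

step 1: expand (1,3) (f=9, h=6) → closed; open now [(0,6) g=1 f=11, (1,2) g=4 f=9, (1,5) g=1 f=9, (2,3) g=4 f=9, (2,4) g=3 f=9]
step 2: expand (1,2) (f=9, h=5) → closed; open now [(0,6) g=1 f=11, (1,5) g=1 f=9, (2,2) g=5 f=9, (2,3) g=4 f=9, (2,4) g=3 f=9]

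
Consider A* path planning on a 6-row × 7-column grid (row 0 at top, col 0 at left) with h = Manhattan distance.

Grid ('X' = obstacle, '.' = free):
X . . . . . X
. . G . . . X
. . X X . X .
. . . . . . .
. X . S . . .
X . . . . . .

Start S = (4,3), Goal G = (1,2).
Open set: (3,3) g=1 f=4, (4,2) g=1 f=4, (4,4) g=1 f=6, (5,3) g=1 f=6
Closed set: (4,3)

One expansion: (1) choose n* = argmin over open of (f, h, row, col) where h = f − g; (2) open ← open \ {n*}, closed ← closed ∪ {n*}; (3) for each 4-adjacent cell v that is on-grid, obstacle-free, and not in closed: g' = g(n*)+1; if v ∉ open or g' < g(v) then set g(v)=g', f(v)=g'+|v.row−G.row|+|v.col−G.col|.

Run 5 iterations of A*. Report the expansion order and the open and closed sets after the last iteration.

step 1: expand (3,3) (f=4, h=3) → closed; open now [(3,2) g=2 f=4, (3,4) g=2 f=6, (4,2) g=1 f=4, (4,4) g=1 f=6, (5,3) g=1 f=6]
step 2: expand (3,2) (f=4, h=2) → closed; open now [(3,1) g=3 f=6, (3,4) g=2 f=6, (4,2) g=1 f=4, (4,4) g=1 f=6, (5,3) g=1 f=6]
step 3: expand (4,2) (f=4, h=3) → closed; open now [(3,1) g=3 f=6, (3,4) g=2 f=6, (4,4) g=1 f=6, (5,2) g=2 f=6, (5,3) g=1 f=6]
step 4: expand (3,1) (f=6, h=3) → closed; open now [(2,1) g=4 f=6, (3,0) g=4 f=8, (3,4) g=2 f=6, (4,4) g=1 f=6, (5,2) g=2 f=6, (5,3) g=1 f=6]
step 5: expand (2,1) (f=6, h=2) → closed; open now [(1,1) g=5 f=6, (2,0) g=5 f=8, (3,0) g=4 f=8, (3,4) g=2 f=6, (4,4) g=1 f=6, (5,2) g=2 f=6, (5,3) g=1 f=6]

order=[(3,3) → (3,2) → (4,2) → (3,1) → (2,1)]; open=[(1,1) g=5 f=6, (2,0) g=5 f=8, (3,0) g=4 f=8, (3,4) g=2 f=6, (4,4) g=1 f=6, (5,2) g=2 f=6, (5,3) g=1 f=6]; closed=[(2,1), (3,1), (3,2), (3,3), (4,2), (4,3)]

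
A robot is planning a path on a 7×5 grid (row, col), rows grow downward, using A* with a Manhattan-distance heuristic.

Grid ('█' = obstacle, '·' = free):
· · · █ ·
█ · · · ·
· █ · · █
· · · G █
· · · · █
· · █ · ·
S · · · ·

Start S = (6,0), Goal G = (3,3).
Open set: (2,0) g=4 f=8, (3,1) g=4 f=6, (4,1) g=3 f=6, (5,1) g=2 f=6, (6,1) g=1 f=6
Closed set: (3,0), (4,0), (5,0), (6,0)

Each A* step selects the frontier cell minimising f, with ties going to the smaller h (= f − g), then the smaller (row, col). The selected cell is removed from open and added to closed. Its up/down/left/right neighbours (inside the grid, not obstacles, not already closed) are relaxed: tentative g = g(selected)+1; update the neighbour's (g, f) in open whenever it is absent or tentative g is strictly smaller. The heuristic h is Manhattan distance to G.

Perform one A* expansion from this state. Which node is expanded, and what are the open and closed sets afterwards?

step 1: expand (3,1) (f=6, h=2) → closed; open now [(2,0) g=4 f=8, (3,2) g=5 f=6, (4,1) g=3 f=6, (5,1) g=2 f=6, (6,1) g=1 f=6]

expanded=(3,1); open=[(2,0) g=4 f=8, (3,2) g=5 f=6, (4,1) g=3 f=6, (5,1) g=2 f=6, (6,1) g=1 f=6]; closed=[(3,0), (3,1), (4,0), (5,0), (6,0)]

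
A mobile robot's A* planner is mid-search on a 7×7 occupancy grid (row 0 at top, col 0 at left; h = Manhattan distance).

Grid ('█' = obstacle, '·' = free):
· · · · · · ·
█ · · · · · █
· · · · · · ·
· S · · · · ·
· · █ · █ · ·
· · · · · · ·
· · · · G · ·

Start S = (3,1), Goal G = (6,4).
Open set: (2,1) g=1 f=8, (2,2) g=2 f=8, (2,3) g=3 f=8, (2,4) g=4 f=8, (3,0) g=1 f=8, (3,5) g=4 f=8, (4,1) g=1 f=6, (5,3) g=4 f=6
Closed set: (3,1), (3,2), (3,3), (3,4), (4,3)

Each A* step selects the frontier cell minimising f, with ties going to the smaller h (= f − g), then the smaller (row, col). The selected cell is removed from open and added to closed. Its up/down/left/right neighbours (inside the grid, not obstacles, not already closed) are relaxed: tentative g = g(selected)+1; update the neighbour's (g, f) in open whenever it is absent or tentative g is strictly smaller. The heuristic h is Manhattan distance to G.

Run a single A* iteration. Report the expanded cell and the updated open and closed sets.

step 1: expand (5,3) (f=6, h=2) → closed; open now [(2,1) g=1 f=8, (2,2) g=2 f=8, (2,3) g=3 f=8, (2,4) g=4 f=8, (3,0) g=1 f=8, (3,5) g=4 f=8, (4,1) g=1 f=6, (5,2) g=5 f=8, (5,4) g=5 f=6, (6,3) g=5 f=6]

expanded=(5,3); open=[(2,1) g=1 f=8, (2,2) g=2 f=8, (2,3) g=3 f=8, (2,4) g=4 f=8, (3,0) g=1 f=8, (3,5) g=4 f=8, (4,1) g=1 f=6, (5,2) g=5 f=8, (5,4) g=5 f=6, (6,3) g=5 f=6]; closed=[(3,1), (3,2), (3,3), (3,4), (4,3), (5,3)]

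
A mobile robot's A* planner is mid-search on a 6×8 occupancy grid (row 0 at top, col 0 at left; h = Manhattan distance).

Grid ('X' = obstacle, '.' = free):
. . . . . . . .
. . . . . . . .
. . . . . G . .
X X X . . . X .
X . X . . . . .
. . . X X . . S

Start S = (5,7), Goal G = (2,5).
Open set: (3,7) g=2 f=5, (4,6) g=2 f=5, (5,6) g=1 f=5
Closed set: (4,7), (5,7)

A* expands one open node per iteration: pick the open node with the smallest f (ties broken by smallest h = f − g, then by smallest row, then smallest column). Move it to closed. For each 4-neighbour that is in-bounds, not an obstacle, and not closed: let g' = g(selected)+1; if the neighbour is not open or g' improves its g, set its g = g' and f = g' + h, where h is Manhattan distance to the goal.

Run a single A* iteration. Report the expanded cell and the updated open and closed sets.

step 1: expand (3,7) (f=5, h=3) → closed; open now [(2,7) g=3 f=5, (4,6) g=2 f=5, (5,6) g=1 f=5]

expanded=(3,7); open=[(2,7) g=3 f=5, (4,6) g=2 f=5, (5,6) g=1 f=5]; closed=[(3,7), (4,7), (5,7)]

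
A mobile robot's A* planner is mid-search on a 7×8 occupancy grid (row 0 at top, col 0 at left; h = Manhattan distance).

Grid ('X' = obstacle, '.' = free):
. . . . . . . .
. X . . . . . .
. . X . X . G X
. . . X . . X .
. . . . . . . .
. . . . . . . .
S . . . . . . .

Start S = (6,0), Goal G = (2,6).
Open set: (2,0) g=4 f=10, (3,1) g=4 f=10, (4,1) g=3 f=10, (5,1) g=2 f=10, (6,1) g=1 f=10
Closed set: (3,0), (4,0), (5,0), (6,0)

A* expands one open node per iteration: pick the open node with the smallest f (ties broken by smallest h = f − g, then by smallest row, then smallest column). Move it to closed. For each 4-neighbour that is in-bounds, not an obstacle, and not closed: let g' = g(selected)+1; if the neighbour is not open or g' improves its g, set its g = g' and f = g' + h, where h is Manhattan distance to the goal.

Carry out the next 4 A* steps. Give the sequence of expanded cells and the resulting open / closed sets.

order=[(2,0) → (2,1) → (3,1) → (3,2)]; open=[(1,0) g=5 f=12, (4,1) g=3 f=10, (4,2) g=6 f=12, (5,1) g=2 f=10, (6,1) g=1 f=10]; closed=[(2,0), (2,1), (3,0), (3,1), (3,2), (4,0), (5,0), (6,0)]

step 1: expand (2,0) (f=10, h=6) → closed; open now [(1,0) g=5 f=12, (2,1) g=5 f=10, (3,1) g=4 f=10, (4,1) g=3 f=10, (5,1) g=2 f=10, (6,1) g=1 f=10]
step 2: expand (2,1) (f=10, h=5) → closed; open now [(1,0) g=5 f=12, (3,1) g=4 f=10, (4,1) g=3 f=10, (5,1) g=2 f=10, (6,1) g=1 f=10]
step 3: expand (3,1) (f=10, h=6) → closed; open now [(1,0) g=5 f=12, (3,2) g=5 f=10, (4,1) g=3 f=10, (5,1) g=2 f=10, (6,1) g=1 f=10]
step 4: expand (3,2) (f=10, h=5) → closed; open now [(1,0) g=5 f=12, (4,1) g=3 f=10, (4,2) g=6 f=12, (5,1) g=2 f=10, (6,1) g=1 f=10]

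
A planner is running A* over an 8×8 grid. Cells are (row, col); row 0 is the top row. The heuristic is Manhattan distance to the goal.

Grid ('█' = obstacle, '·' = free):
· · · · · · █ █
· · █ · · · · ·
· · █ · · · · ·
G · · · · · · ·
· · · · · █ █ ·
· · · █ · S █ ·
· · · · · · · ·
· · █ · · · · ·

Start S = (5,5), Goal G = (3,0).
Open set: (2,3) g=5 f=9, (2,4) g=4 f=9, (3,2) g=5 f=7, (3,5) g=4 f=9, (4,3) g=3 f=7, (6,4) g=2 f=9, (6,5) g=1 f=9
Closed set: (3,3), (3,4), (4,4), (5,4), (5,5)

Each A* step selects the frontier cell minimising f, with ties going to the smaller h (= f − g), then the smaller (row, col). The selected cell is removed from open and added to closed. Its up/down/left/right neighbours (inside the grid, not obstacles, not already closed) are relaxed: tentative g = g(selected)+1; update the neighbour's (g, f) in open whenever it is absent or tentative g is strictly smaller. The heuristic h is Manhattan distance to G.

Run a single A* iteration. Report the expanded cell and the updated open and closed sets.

expanded=(3,2); open=[(2,3) g=5 f=9, (2,4) g=4 f=9, (3,1) g=6 f=7, (3,5) g=4 f=9, (4,2) g=6 f=9, (4,3) g=3 f=7, (6,4) g=2 f=9, (6,5) g=1 f=9]; closed=[(3,2), (3,3), (3,4), (4,4), (5,4), (5,5)]

step 1: expand (3,2) (f=7, h=2) → closed; open now [(2,3) g=5 f=9, (2,4) g=4 f=9, (3,1) g=6 f=7, (3,5) g=4 f=9, (4,2) g=6 f=9, (4,3) g=3 f=7, (6,4) g=2 f=9, (6,5) g=1 f=9]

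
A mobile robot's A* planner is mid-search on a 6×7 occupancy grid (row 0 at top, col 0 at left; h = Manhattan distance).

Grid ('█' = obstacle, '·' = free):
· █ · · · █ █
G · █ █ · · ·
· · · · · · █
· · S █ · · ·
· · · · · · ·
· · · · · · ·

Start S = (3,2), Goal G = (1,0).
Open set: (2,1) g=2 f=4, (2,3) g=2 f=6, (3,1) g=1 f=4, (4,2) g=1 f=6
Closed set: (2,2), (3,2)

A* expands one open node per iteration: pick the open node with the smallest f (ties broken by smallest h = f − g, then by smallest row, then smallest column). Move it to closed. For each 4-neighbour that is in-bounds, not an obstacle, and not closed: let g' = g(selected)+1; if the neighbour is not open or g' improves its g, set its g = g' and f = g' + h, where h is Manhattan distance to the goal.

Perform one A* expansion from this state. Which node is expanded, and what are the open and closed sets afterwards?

expanded=(2,1); open=[(1,1) g=3 f=4, (2,0) g=3 f=4, (2,3) g=2 f=6, (3,1) g=1 f=4, (4,2) g=1 f=6]; closed=[(2,1), (2,2), (3,2)]

step 1: expand (2,1) (f=4, h=2) → closed; open now [(1,1) g=3 f=4, (2,0) g=3 f=4, (2,3) g=2 f=6, (3,1) g=1 f=4, (4,2) g=1 f=6]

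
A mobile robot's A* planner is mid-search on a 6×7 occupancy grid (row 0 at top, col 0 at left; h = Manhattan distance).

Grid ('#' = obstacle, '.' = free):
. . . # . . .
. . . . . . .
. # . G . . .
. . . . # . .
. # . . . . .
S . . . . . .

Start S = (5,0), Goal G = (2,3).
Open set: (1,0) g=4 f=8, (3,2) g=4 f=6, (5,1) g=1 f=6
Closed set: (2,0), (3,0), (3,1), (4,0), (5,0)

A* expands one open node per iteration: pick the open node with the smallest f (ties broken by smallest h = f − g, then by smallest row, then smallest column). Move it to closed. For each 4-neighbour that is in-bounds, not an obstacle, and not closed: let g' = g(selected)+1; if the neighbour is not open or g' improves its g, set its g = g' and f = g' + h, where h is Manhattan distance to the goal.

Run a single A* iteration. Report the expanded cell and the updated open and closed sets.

step 1: expand (3,2) (f=6, h=2) → closed; open now [(1,0) g=4 f=8, (2,2) g=5 f=6, (3,3) g=5 f=6, (4,2) g=5 f=8, (5,1) g=1 f=6]

expanded=(3,2); open=[(1,0) g=4 f=8, (2,2) g=5 f=6, (3,3) g=5 f=6, (4,2) g=5 f=8, (5,1) g=1 f=6]; closed=[(2,0), (3,0), (3,1), (3,2), (4,0), (5,0)]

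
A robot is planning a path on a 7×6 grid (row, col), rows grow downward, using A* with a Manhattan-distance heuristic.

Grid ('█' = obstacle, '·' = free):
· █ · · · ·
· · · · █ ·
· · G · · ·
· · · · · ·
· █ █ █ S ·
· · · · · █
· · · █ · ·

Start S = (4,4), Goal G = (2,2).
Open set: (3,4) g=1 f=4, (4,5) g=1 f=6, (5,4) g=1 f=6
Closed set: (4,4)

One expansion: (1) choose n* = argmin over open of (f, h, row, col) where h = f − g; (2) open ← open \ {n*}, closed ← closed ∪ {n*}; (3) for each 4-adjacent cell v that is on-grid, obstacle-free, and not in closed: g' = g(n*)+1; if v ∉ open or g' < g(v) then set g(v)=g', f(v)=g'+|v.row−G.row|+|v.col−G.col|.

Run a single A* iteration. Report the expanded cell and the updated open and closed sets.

expanded=(3,4); open=[(2,4) g=2 f=4, (3,3) g=2 f=4, (3,5) g=2 f=6, (4,5) g=1 f=6, (5,4) g=1 f=6]; closed=[(3,4), (4,4)]

step 1: expand (3,4) (f=4, h=3) → closed; open now [(2,4) g=2 f=4, (3,3) g=2 f=4, (3,5) g=2 f=6, (4,5) g=1 f=6, (5,4) g=1 f=6]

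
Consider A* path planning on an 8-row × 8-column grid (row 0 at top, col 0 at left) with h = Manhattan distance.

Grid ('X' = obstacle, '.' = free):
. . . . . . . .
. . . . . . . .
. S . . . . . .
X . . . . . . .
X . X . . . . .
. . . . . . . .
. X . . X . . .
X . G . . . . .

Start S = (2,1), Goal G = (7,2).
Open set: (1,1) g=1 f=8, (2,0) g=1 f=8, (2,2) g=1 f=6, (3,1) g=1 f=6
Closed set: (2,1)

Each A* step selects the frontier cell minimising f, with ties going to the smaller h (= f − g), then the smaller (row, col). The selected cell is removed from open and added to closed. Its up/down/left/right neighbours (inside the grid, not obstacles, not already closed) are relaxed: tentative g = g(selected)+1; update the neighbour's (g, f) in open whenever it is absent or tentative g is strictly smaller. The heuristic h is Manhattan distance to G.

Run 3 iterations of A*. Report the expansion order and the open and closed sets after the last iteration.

order=[(2,2) → (3,2) → (3,1)]; open=[(1,1) g=1 f=8, (1,2) g=2 f=8, (2,0) g=1 f=8, (2,3) g=2 f=8, (3,3) g=3 f=8, (4,1) g=2 f=6]; closed=[(2,1), (2,2), (3,1), (3,2)]

step 1: expand (2,2) (f=6, h=5) → closed; open now [(1,1) g=1 f=8, (1,2) g=2 f=8, (2,0) g=1 f=8, (2,3) g=2 f=8, (3,1) g=1 f=6, (3,2) g=2 f=6]
step 2: expand (3,2) (f=6, h=4) → closed; open now [(1,1) g=1 f=8, (1,2) g=2 f=8, (2,0) g=1 f=8, (2,3) g=2 f=8, (3,1) g=1 f=6, (3,3) g=3 f=8]
step 3: expand (3,1) (f=6, h=5) → closed; open now [(1,1) g=1 f=8, (1,2) g=2 f=8, (2,0) g=1 f=8, (2,3) g=2 f=8, (3,3) g=3 f=8, (4,1) g=2 f=6]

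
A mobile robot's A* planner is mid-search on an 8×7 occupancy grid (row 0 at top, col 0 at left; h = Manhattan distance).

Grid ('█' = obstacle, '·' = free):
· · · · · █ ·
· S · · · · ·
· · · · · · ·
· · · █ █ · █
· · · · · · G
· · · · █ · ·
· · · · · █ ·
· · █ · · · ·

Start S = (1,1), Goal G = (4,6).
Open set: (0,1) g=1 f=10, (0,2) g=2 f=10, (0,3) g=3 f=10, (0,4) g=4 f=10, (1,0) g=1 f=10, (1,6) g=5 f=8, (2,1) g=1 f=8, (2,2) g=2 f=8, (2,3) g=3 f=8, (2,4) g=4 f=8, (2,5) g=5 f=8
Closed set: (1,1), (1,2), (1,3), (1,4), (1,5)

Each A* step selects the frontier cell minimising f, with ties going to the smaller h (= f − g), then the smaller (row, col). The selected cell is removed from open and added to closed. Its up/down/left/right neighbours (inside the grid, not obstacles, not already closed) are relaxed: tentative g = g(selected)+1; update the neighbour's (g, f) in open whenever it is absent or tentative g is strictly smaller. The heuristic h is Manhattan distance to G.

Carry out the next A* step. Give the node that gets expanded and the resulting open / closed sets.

step 1: expand (1,6) (f=8, h=3) → closed; open now [(0,1) g=1 f=10, (0,2) g=2 f=10, (0,3) g=3 f=10, (0,4) g=4 f=10, (0,6) g=6 f=10, (1,0) g=1 f=10, (2,1) g=1 f=8, (2,2) g=2 f=8, (2,3) g=3 f=8, (2,4) g=4 f=8, (2,5) g=5 f=8, (2,6) g=6 f=8]

expanded=(1,6); open=[(0,1) g=1 f=10, (0,2) g=2 f=10, (0,3) g=3 f=10, (0,4) g=4 f=10, (0,6) g=6 f=10, (1,0) g=1 f=10, (2,1) g=1 f=8, (2,2) g=2 f=8, (2,3) g=3 f=8, (2,4) g=4 f=8, (2,5) g=5 f=8, (2,6) g=6 f=8]; closed=[(1,1), (1,2), (1,3), (1,4), (1,5), (1,6)]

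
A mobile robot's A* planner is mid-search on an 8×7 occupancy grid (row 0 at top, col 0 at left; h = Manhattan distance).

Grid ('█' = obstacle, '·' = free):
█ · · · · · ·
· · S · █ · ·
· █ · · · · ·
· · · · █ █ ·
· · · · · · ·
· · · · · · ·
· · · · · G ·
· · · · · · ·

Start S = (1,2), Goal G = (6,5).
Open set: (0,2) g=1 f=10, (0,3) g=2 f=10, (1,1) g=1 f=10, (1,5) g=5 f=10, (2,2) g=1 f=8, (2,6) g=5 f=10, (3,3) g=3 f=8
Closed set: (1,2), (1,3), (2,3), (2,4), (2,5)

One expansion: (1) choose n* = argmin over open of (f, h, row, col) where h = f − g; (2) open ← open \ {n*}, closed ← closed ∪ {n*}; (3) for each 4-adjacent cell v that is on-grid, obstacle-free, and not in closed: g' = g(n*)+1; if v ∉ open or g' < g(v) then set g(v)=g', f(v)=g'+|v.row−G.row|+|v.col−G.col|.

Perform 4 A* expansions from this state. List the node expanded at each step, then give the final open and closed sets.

step 1: expand (3,3) (f=8, h=5) → closed; open now [(0,2) g=1 f=10, (0,3) g=2 f=10, (1,1) g=1 f=10, (1,5) g=5 f=10, (2,2) g=1 f=8, (2,6) g=5 f=10, (3,2) g=4 f=10, (4,3) g=4 f=8]
step 2: expand (4,3) (f=8, h=4) → closed; open now [(0,2) g=1 f=10, (0,3) g=2 f=10, (1,1) g=1 f=10, (1,5) g=5 f=10, (2,2) g=1 f=8, (2,6) g=5 f=10, (3,2) g=4 f=10, (4,2) g=5 f=10, (4,4) g=5 f=8, (5,3) g=5 f=8]
step 3: expand (4,4) (f=8, h=3) → closed; open now [(0,2) g=1 f=10, (0,3) g=2 f=10, (1,1) g=1 f=10, (1,5) g=5 f=10, (2,2) g=1 f=8, (2,6) g=5 f=10, (3,2) g=4 f=10, (4,2) g=5 f=10, (4,5) g=6 f=8, (5,3) g=5 f=8, (5,4) g=6 f=8]
step 4: expand (4,5) (f=8, h=2) → closed; open now [(0,2) g=1 f=10, (0,3) g=2 f=10, (1,1) g=1 f=10, (1,5) g=5 f=10, (2,2) g=1 f=8, (2,6) g=5 f=10, (3,2) g=4 f=10, (4,2) g=5 f=10, (4,6) g=7 f=10, (5,3) g=5 f=8, (5,4) g=6 f=8, (5,5) g=7 f=8]

order=[(3,3) → (4,3) → (4,4) → (4,5)]; open=[(0,2) g=1 f=10, (0,3) g=2 f=10, (1,1) g=1 f=10, (1,5) g=5 f=10, (2,2) g=1 f=8, (2,6) g=5 f=10, (3,2) g=4 f=10, (4,2) g=5 f=10, (4,6) g=7 f=10, (5,3) g=5 f=8, (5,4) g=6 f=8, (5,5) g=7 f=8]; closed=[(1,2), (1,3), (2,3), (2,4), (2,5), (3,3), (4,3), (4,4), (4,5)]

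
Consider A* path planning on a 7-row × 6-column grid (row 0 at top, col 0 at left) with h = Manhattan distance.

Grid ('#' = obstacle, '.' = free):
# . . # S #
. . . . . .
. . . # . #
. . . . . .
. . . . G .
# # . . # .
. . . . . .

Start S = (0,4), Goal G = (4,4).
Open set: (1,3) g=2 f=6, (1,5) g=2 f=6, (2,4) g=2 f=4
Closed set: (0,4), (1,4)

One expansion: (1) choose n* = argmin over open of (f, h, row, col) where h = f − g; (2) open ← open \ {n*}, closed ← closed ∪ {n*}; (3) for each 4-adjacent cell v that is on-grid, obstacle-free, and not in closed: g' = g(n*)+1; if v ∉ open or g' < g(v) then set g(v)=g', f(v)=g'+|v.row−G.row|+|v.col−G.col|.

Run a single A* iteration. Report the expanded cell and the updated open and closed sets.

expanded=(2,4); open=[(1,3) g=2 f=6, (1,5) g=2 f=6, (3,4) g=3 f=4]; closed=[(0,4), (1,4), (2,4)]

step 1: expand (2,4) (f=4, h=2) → closed; open now [(1,3) g=2 f=6, (1,5) g=2 f=6, (3,4) g=3 f=4]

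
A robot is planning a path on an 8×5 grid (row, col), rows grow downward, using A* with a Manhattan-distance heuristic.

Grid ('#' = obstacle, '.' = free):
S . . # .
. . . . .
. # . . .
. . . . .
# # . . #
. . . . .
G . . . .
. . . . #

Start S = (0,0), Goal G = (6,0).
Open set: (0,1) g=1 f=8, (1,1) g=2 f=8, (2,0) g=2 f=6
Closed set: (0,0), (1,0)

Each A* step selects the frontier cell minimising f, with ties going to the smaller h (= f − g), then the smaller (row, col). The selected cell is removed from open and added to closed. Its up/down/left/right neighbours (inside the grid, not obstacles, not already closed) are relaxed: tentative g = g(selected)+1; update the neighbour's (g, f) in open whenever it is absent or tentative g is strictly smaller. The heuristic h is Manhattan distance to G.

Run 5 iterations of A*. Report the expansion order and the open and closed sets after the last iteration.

step 1: expand (2,0) (f=6, h=4) → closed; open now [(0,1) g=1 f=8, (1,1) g=2 f=8, (3,0) g=3 f=6]
step 2: expand (3,0) (f=6, h=3) → closed; open now [(0,1) g=1 f=8, (1,1) g=2 f=8, (3,1) g=4 f=8]
step 3: expand (3,1) (f=8, h=4) → closed; open now [(0,1) g=1 f=8, (1,1) g=2 f=8, (3,2) g=5 f=10]
step 4: expand (1,1) (f=8, h=6) → closed; open now [(0,1) g=1 f=8, (1,2) g=3 f=10, (3,2) g=5 f=10]
step 5: expand (0,1) (f=8, h=7) → closed; open now [(0,2) g=2 f=10, (1,2) g=3 f=10, (3,2) g=5 f=10]

order=[(2,0) → (3,0) → (3,1) → (1,1) → (0,1)]; open=[(0,2) g=2 f=10, (1,2) g=3 f=10, (3,2) g=5 f=10]; closed=[(0,0), (0,1), (1,0), (1,1), (2,0), (3,0), (3,1)]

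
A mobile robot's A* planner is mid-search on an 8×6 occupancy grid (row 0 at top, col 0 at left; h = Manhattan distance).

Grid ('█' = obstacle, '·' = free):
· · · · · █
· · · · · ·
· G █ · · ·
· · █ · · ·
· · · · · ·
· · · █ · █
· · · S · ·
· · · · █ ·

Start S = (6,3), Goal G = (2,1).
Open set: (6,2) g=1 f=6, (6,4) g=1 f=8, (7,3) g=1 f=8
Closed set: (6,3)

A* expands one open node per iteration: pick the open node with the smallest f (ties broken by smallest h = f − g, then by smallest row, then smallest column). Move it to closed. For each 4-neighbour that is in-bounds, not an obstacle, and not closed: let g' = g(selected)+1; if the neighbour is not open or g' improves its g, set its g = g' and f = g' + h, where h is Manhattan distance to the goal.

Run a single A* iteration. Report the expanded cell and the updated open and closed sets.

expanded=(6,2); open=[(5,2) g=2 f=6, (6,1) g=2 f=6, (6,4) g=1 f=8, (7,2) g=2 f=8, (7,3) g=1 f=8]; closed=[(6,2), (6,3)]

step 1: expand (6,2) (f=6, h=5) → closed; open now [(5,2) g=2 f=6, (6,1) g=2 f=6, (6,4) g=1 f=8, (7,2) g=2 f=8, (7,3) g=1 f=8]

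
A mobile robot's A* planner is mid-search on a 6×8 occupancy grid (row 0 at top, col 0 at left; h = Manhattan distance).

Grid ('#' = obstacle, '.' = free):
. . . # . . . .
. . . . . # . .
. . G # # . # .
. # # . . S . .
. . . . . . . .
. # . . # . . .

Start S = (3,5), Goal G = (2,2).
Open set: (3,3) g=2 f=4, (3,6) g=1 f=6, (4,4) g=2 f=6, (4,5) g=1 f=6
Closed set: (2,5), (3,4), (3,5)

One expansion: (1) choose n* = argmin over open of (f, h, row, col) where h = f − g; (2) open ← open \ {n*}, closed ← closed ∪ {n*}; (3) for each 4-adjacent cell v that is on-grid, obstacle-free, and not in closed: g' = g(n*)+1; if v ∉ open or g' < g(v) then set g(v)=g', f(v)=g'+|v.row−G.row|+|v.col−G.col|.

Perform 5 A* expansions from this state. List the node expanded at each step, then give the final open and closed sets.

order=[(3,3) → (4,3) → (4,2) → (4,4) → (3,6)]; open=[(3,7) g=2 f=8, (4,1) g=5 f=8, (4,5) g=1 f=6, (4,6) g=2 f=8, (5,2) g=5 f=8, (5,3) g=4 f=8]; closed=[(2,5), (3,3), (3,4), (3,5), (3,6), (4,2), (4,3), (4,4)]

step 1: expand (3,3) (f=4, h=2) → closed; open now [(3,6) g=1 f=6, (4,3) g=3 f=6, (4,4) g=2 f=6, (4,5) g=1 f=6]
step 2: expand (4,3) (f=6, h=3) → closed; open now [(3,6) g=1 f=6, (4,2) g=4 f=6, (4,4) g=2 f=6, (4,5) g=1 f=6, (5,3) g=4 f=8]
step 3: expand (4,2) (f=6, h=2) → closed; open now [(3,6) g=1 f=6, (4,1) g=5 f=8, (4,4) g=2 f=6, (4,5) g=1 f=6, (5,2) g=5 f=8, (5,3) g=4 f=8]
step 4: expand (4,4) (f=6, h=4) → closed; open now [(3,6) g=1 f=6, (4,1) g=5 f=8, (4,5) g=1 f=6, (5,2) g=5 f=8, (5,3) g=4 f=8]
step 5: expand (3,6) (f=6, h=5) → closed; open now [(3,7) g=2 f=8, (4,1) g=5 f=8, (4,5) g=1 f=6, (4,6) g=2 f=8, (5,2) g=5 f=8, (5,3) g=4 f=8]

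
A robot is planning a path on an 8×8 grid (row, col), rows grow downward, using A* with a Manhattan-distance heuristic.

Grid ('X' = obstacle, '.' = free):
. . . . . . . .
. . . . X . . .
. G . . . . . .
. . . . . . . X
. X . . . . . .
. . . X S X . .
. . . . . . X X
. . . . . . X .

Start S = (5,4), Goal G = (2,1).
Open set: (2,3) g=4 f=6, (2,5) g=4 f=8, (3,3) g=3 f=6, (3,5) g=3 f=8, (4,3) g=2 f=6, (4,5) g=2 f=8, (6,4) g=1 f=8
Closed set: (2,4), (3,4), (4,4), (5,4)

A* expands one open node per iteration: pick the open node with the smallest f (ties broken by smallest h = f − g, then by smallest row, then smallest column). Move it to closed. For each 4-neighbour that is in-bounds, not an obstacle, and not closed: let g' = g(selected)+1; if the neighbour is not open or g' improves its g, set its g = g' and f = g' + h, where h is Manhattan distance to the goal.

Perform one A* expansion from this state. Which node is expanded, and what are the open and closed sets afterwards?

step 1: expand (2,3) (f=6, h=2) → closed; open now [(1,3) g=5 f=8, (2,2) g=5 f=6, (2,5) g=4 f=8, (3,3) g=3 f=6, (3,5) g=3 f=8, (4,3) g=2 f=6, (4,5) g=2 f=8, (6,4) g=1 f=8]

expanded=(2,3); open=[(1,3) g=5 f=8, (2,2) g=5 f=6, (2,5) g=4 f=8, (3,3) g=3 f=6, (3,5) g=3 f=8, (4,3) g=2 f=6, (4,5) g=2 f=8, (6,4) g=1 f=8]; closed=[(2,3), (2,4), (3,4), (4,4), (5,4)]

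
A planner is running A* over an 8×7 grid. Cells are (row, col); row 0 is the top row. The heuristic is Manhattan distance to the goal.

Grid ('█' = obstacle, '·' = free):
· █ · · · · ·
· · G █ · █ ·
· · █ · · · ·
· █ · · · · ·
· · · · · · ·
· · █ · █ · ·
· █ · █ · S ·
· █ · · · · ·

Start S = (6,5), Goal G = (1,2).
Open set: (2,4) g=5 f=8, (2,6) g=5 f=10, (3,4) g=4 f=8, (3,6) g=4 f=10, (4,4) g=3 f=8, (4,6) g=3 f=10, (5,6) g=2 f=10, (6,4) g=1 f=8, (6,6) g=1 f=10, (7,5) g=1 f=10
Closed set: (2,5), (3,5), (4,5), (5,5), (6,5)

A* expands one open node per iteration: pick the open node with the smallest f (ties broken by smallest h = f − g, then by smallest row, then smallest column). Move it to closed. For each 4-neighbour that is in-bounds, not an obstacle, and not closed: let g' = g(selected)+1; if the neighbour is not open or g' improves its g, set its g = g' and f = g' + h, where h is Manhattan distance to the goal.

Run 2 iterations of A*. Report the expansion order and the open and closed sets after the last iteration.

step 1: expand (2,4) (f=8, h=3) → closed; open now [(1,4) g=6 f=8, (2,3) g=6 f=8, (2,6) g=5 f=10, (3,4) g=4 f=8, (3,6) g=4 f=10, (4,4) g=3 f=8, (4,6) g=3 f=10, (5,6) g=2 f=10, (6,4) g=1 f=8, (6,6) g=1 f=10, (7,5) g=1 f=10]
step 2: expand (1,4) (f=8, h=2) → closed; open now [(0,4) g=7 f=10, (2,3) g=6 f=8, (2,6) g=5 f=10, (3,4) g=4 f=8, (3,6) g=4 f=10, (4,4) g=3 f=8, (4,6) g=3 f=10, (5,6) g=2 f=10, (6,4) g=1 f=8, (6,6) g=1 f=10, (7,5) g=1 f=10]

order=[(2,4) → (1,4)]; open=[(0,4) g=7 f=10, (2,3) g=6 f=8, (2,6) g=5 f=10, (3,4) g=4 f=8, (3,6) g=4 f=10, (4,4) g=3 f=8, (4,6) g=3 f=10, (5,6) g=2 f=10, (6,4) g=1 f=8, (6,6) g=1 f=10, (7,5) g=1 f=10]; closed=[(1,4), (2,4), (2,5), (3,5), (4,5), (5,5), (6,5)]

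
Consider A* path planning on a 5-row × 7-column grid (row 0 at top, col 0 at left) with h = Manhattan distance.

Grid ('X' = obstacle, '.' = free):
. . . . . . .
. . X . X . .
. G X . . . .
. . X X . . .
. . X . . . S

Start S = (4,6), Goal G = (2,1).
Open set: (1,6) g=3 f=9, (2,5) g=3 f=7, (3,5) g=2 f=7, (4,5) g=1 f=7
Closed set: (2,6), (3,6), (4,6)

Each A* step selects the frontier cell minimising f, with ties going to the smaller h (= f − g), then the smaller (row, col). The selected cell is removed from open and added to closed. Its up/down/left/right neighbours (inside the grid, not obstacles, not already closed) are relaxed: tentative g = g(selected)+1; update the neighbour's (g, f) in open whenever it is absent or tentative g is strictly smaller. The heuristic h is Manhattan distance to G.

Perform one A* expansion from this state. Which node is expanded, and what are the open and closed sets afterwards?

step 1: expand (2,5) (f=7, h=4) → closed; open now [(1,5) g=4 f=9, (1,6) g=3 f=9, (2,4) g=4 f=7, (3,5) g=2 f=7, (4,5) g=1 f=7]

expanded=(2,5); open=[(1,5) g=4 f=9, (1,6) g=3 f=9, (2,4) g=4 f=7, (3,5) g=2 f=7, (4,5) g=1 f=7]; closed=[(2,5), (2,6), (3,6), (4,6)]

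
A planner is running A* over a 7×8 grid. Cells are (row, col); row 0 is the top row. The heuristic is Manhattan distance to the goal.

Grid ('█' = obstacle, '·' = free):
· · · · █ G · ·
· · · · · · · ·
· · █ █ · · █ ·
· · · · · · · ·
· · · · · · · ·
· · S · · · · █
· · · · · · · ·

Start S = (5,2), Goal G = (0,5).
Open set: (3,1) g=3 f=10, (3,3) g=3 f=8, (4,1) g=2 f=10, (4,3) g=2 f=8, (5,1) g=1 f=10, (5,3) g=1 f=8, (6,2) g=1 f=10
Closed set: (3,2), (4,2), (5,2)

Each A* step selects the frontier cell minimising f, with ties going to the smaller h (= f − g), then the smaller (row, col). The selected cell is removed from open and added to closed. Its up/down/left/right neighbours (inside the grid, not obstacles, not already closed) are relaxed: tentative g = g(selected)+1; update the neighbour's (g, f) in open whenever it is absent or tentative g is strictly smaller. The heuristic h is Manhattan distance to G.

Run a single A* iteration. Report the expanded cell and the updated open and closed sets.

expanded=(3,3); open=[(3,1) g=3 f=10, (3,4) g=4 f=8, (4,1) g=2 f=10, (4,3) g=2 f=8, (5,1) g=1 f=10, (5,3) g=1 f=8, (6,2) g=1 f=10]; closed=[(3,2), (3,3), (4,2), (5,2)]

step 1: expand (3,3) (f=8, h=5) → closed; open now [(3,1) g=3 f=10, (3,4) g=4 f=8, (4,1) g=2 f=10, (4,3) g=2 f=8, (5,1) g=1 f=10, (5,3) g=1 f=8, (6,2) g=1 f=10]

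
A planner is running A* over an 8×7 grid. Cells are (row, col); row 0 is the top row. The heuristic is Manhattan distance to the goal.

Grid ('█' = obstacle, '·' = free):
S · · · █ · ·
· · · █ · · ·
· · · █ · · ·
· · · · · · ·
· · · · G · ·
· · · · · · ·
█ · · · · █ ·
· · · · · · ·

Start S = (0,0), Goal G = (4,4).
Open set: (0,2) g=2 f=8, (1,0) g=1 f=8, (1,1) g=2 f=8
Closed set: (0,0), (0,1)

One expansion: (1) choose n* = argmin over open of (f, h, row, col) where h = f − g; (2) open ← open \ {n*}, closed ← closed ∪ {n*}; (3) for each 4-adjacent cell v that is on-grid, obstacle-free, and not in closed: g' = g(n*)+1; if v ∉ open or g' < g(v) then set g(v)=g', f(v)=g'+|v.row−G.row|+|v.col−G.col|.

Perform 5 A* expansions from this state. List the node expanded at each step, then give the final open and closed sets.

step 1: expand (0,2) (f=8, h=6) → closed; open now [(0,3) g=3 f=8, (1,0) g=1 f=8, (1,1) g=2 f=8, (1,2) g=3 f=8]
step 2: expand (0,3) (f=8, h=5) → closed; open now [(1,0) g=1 f=8, (1,1) g=2 f=8, (1,2) g=3 f=8]
step 3: expand (1,2) (f=8, h=5) → closed; open now [(1,0) g=1 f=8, (1,1) g=2 f=8, (2,2) g=4 f=8]
step 4: expand (2,2) (f=8, h=4) → closed; open now [(1,0) g=1 f=8, (1,1) g=2 f=8, (2,1) g=5 f=10, (3,2) g=5 f=8]
step 5: expand (3,2) (f=8, h=3) → closed; open now [(1,0) g=1 f=8, (1,1) g=2 f=8, (2,1) g=5 f=10, (3,1) g=6 f=10, (3,3) g=6 f=8, (4,2) g=6 f=8]

order=[(0,2) → (0,3) → (1,2) → (2,2) → (3,2)]; open=[(1,0) g=1 f=8, (1,1) g=2 f=8, (2,1) g=5 f=10, (3,1) g=6 f=10, (3,3) g=6 f=8, (4,2) g=6 f=8]; closed=[(0,0), (0,1), (0,2), (0,3), (1,2), (2,2), (3,2)]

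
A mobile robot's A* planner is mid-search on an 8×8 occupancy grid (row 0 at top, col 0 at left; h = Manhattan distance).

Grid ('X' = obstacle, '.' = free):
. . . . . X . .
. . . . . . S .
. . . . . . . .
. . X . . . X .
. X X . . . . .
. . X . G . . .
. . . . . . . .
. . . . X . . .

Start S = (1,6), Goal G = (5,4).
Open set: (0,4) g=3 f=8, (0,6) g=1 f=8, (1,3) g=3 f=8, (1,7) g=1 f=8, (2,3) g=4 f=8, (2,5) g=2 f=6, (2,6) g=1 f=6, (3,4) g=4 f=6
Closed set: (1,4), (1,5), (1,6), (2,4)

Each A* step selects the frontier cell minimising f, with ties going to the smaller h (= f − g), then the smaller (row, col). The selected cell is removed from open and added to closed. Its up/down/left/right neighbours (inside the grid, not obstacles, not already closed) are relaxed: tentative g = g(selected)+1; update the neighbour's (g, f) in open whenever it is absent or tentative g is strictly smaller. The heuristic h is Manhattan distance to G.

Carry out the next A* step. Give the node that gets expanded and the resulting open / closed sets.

expanded=(3,4); open=[(0,4) g=3 f=8, (0,6) g=1 f=8, (1,3) g=3 f=8, (1,7) g=1 f=8, (2,3) g=4 f=8, (2,5) g=2 f=6, (2,6) g=1 f=6, (3,3) g=5 f=8, (3,5) g=5 f=8, (4,4) g=5 f=6]; closed=[(1,4), (1,5), (1,6), (2,4), (3,4)]

step 1: expand (3,4) (f=6, h=2) → closed; open now [(0,4) g=3 f=8, (0,6) g=1 f=8, (1,3) g=3 f=8, (1,7) g=1 f=8, (2,3) g=4 f=8, (2,5) g=2 f=6, (2,6) g=1 f=6, (3,3) g=5 f=8, (3,5) g=5 f=8, (4,4) g=5 f=6]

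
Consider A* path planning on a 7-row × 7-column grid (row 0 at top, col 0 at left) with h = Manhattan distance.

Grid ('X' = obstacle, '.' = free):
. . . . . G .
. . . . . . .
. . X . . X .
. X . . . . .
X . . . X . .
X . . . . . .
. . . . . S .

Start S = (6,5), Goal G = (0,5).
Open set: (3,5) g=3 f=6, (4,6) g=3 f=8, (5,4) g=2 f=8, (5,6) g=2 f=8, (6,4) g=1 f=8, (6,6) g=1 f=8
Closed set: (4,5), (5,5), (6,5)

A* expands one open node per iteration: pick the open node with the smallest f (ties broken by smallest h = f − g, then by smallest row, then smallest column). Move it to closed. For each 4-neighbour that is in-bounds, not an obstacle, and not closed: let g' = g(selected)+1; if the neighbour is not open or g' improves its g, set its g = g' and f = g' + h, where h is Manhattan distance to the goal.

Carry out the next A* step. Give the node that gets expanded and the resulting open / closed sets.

expanded=(3,5); open=[(3,4) g=4 f=8, (3,6) g=4 f=8, (4,6) g=3 f=8, (5,4) g=2 f=8, (5,6) g=2 f=8, (6,4) g=1 f=8, (6,6) g=1 f=8]; closed=[(3,5), (4,5), (5,5), (6,5)]

step 1: expand (3,5) (f=6, h=3) → closed; open now [(3,4) g=4 f=8, (3,6) g=4 f=8, (4,6) g=3 f=8, (5,4) g=2 f=8, (5,6) g=2 f=8, (6,4) g=1 f=8, (6,6) g=1 f=8]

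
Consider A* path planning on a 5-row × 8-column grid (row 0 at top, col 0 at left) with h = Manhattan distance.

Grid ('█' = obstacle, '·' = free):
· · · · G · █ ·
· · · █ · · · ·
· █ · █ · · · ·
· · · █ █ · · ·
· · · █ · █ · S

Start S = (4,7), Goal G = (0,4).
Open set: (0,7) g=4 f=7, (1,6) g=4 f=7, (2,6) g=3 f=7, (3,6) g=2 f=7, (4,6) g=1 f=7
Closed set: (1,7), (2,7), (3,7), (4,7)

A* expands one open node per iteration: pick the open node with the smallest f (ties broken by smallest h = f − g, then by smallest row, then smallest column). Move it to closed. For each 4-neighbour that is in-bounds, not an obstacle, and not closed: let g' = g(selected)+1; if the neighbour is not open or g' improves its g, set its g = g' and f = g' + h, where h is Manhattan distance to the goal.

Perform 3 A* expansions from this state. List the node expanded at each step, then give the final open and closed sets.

step 1: expand (0,7) (f=7, h=3) → closed; open now [(1,6) g=4 f=7, (2,6) g=3 f=7, (3,6) g=2 f=7, (4,6) g=1 f=7]
step 2: expand (1,6) (f=7, h=3) → closed; open now [(1,5) g=5 f=7, (2,6) g=3 f=7, (3,6) g=2 f=7, (4,6) g=1 f=7]
step 3: expand (1,5) (f=7, h=2) → closed; open now [(0,5) g=6 f=7, (1,4) g=6 f=7, (2,5) g=6 f=9, (2,6) g=3 f=7, (3,6) g=2 f=7, (4,6) g=1 f=7]

order=[(0,7) → (1,6) → (1,5)]; open=[(0,5) g=6 f=7, (1,4) g=6 f=7, (2,5) g=6 f=9, (2,6) g=3 f=7, (3,6) g=2 f=7, (4,6) g=1 f=7]; closed=[(0,7), (1,5), (1,6), (1,7), (2,7), (3,7), (4,7)]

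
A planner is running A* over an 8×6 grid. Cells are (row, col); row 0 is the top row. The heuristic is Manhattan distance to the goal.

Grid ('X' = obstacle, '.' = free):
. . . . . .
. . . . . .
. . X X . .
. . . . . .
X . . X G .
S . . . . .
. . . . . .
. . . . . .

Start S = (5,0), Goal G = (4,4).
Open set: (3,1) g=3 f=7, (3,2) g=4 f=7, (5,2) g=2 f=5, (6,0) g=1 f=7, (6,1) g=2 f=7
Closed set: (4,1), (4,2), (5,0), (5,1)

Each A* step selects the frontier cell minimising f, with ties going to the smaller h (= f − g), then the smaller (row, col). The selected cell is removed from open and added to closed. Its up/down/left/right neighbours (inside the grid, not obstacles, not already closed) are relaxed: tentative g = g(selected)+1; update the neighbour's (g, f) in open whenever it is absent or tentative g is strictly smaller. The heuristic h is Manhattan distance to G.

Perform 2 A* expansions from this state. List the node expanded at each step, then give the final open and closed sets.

step 1: expand (5,2) (f=5, h=3) → closed; open now [(3,1) g=3 f=7, (3,2) g=4 f=7, (5,3) g=3 f=5, (6,0) g=1 f=7, (6,1) g=2 f=7, (6,2) g=3 f=7]
step 2: expand (5,3) (f=5, h=2) → closed; open now [(3,1) g=3 f=7, (3,2) g=4 f=7, (5,4) g=4 f=5, (6,0) g=1 f=7, (6,1) g=2 f=7, (6,2) g=3 f=7, (6,3) g=4 f=7]

order=[(5,2) → (5,3)]; open=[(3,1) g=3 f=7, (3,2) g=4 f=7, (5,4) g=4 f=5, (6,0) g=1 f=7, (6,1) g=2 f=7, (6,2) g=3 f=7, (6,3) g=4 f=7]; closed=[(4,1), (4,2), (5,0), (5,1), (5,2), (5,3)]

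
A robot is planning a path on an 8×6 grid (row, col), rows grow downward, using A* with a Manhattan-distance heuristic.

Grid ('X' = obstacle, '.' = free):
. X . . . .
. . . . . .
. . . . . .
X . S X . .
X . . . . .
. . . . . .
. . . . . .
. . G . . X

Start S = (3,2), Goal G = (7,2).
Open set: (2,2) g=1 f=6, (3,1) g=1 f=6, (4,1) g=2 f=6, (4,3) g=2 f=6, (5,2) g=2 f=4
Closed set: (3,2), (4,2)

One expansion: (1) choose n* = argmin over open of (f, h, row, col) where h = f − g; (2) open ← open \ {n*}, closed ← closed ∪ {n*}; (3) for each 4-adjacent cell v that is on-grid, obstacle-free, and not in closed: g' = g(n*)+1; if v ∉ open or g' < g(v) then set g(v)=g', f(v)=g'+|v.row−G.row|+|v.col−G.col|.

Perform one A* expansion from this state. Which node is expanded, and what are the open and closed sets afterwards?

expanded=(5,2); open=[(2,2) g=1 f=6, (3,1) g=1 f=6, (4,1) g=2 f=6, (4,3) g=2 f=6, (5,1) g=3 f=6, (5,3) g=3 f=6, (6,2) g=3 f=4]; closed=[(3,2), (4,2), (5,2)]

step 1: expand (5,2) (f=4, h=2) → closed; open now [(2,2) g=1 f=6, (3,1) g=1 f=6, (4,1) g=2 f=6, (4,3) g=2 f=6, (5,1) g=3 f=6, (5,3) g=3 f=6, (6,2) g=3 f=4]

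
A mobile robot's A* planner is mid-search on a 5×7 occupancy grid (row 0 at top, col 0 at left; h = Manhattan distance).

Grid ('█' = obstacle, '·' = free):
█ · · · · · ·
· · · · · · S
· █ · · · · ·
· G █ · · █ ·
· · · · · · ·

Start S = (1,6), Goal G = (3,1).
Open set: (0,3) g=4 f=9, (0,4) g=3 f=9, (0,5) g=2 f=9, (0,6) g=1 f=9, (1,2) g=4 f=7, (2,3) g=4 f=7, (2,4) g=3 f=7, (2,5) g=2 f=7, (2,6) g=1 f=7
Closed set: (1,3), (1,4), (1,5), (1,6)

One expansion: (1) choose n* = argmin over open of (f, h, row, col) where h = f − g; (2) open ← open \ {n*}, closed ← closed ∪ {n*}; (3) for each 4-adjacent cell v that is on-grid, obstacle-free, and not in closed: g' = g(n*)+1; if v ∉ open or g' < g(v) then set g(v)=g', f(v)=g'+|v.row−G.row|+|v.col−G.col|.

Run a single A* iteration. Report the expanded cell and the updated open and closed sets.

expanded=(1,2); open=[(0,2) g=5 f=9, (0,3) g=4 f=9, (0,4) g=3 f=9, (0,5) g=2 f=9, (0,6) g=1 f=9, (1,1) g=5 f=7, (2,2) g=5 f=7, (2,3) g=4 f=7, (2,4) g=3 f=7, (2,5) g=2 f=7, (2,6) g=1 f=7]; closed=[(1,2), (1,3), (1,4), (1,5), (1,6)]

step 1: expand (1,2) (f=7, h=3) → closed; open now [(0,2) g=5 f=9, (0,3) g=4 f=9, (0,4) g=3 f=9, (0,5) g=2 f=9, (0,6) g=1 f=9, (1,1) g=5 f=7, (2,2) g=5 f=7, (2,3) g=4 f=7, (2,4) g=3 f=7, (2,5) g=2 f=7, (2,6) g=1 f=7]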